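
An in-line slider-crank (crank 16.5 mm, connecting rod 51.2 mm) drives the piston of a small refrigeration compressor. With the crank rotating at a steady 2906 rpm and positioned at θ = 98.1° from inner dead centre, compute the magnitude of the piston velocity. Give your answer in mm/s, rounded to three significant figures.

4730

ω = 2π·2906/60 = 304.3 rad/s
For an in-line slider-crank, x = r cosθ + √(L² − r² sin²θ), so v = −rω sinθ·[1 + r cosθ/√(L² − r² sin²θ)].
With r = 0.0165 m, L = 0.0512 m, θ = 98.1°: √(L² − r² sin²θ) = 0.048524 m.
v = −0.0165·304.3·0.99002·[1 + 0.0165·-0.14090/0.048524] = -4.7329 m/s.
|v| = 4.7329 m/s = 4732.9 mm/s.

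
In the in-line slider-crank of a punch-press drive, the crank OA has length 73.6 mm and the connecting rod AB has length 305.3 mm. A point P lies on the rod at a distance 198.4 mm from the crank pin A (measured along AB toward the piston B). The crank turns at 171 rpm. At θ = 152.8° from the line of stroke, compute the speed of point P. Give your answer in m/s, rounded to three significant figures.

ω = 17.91 rad/s.  Crank-pin speed |V_A| = rω = 1.318 m/s, perpendicular to OA.
Rod angle: sinφ = −(r/L) sinθ ⇒ φ = -6.327°; ω_rod = −rω cosθ/√(L²−r²sin²θ) = +3.8631 rad/s.
V_P = V_A + ω_rod × AP, with AP = 0.1984 m along the rod.
Components: V_Px = −rω sinθ − a·ω_rod·sinφ = -0.51798 m/s;  V_Py = rω cosθ + a·ω_rod·cosφ = -0.41045 m/s.
|V_P| = √(V_Px² + V_Py²) = 0.66089 m/s.

0.661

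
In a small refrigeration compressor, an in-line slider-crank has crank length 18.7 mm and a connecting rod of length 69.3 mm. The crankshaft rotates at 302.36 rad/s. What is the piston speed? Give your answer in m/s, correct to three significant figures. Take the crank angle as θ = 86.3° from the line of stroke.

ω = 302.4 rad/s
For an in-line slider-crank, x = r cosθ + √(L² − r² sin²θ), so v = −rω sinθ·[1 + r cosθ/√(L² − r² sin²θ)].
With r = 0.0187 m, L = 0.0693 m, θ = 86.3°: √(L² − r² sin²θ) = 0.06674 m.
v = −0.0187·302.4·0.99792·[1 + 0.0187·0.06453/0.06674] = -5.7444 m/s.
|v| = 5.7444 m/s.

5.74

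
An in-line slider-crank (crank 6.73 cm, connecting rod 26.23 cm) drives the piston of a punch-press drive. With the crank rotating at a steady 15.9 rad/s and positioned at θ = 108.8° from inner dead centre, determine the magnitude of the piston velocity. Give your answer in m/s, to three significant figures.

0.927

ω = 15.9 rad/s
For an in-line slider-crank, x = r cosθ + √(L² − r² sin²θ), so v = −rω sinθ·[1 + r cosθ/√(L² − r² sin²θ)].
With r = 0.0673 m, L = 0.2623 m, θ = 108.8°: √(L² − r² sin²θ) = 0.25445 m.
v = −0.0673·15.9·0.94665·[1 + 0.0673·-0.32227/0.25445] = -0.92664 m/s.
|v| = 0.92664 m/s.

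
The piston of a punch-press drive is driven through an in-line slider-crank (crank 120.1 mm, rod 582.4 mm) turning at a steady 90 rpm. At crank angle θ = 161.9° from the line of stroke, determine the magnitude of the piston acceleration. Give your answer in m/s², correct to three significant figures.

8.35

ω = 2π·90/60 = 9.425 rad/s
x(θ) = r cosθ + √(L² − r² sin²θ); with ω constant, a = ω²·d²x/dθ².
d²x/dθ² = −r cosθ − r²(cos2θ)/√u − r⁴ sin²2θ/(4u^{3/2}),  u = L² − r² sin²θ = 0.337798 m².
Substituting r = 0.1201 m, L = 0.5824 m, θ = 161.9°: d²x/dθ² = +0.094038 m.
a = ω²·d²x/dθ² = (9.425)²·(+0.094038) = +8.353 m/s²;  |a| = 8.353 m/s².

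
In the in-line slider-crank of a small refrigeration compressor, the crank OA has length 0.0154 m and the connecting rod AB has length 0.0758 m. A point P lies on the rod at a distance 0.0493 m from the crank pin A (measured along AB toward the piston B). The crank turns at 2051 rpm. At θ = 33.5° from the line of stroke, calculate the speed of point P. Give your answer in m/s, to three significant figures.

2.25

ω = 214.8 rad/s.  Crank-pin speed |V_A| = rω = 3.3076 m/s, perpendicular to OA.
Rod angle: sinφ = −(r/L) sinθ ⇒ φ = -6.438°; ω_rod = −rω cosθ/√(L²−r²sin²θ) = -36.618 rad/s.
V_P = V_A + ω_rod × AP, with AP = 0.0493 m along the rod.
Components: V_Px = −rω sinθ − a·ω_rod·sinφ = -2.028 m/s;  V_Py = rω cosθ + a·ω_rod·cosφ = +0.96427 m/s.
|V_P| = √(V_Px² + V_Py²) = 2.2456 m/s.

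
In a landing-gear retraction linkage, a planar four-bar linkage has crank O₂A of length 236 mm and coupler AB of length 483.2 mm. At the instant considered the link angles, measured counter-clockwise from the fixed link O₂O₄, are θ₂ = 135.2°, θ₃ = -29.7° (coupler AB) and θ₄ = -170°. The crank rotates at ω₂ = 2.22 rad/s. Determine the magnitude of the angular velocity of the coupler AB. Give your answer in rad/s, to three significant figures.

ω₂ = 2.22 rad/s
Differentiating the loop-closure r₂e^{iθ₂}+r₃e^{iθ₃}=r₁+r₄e^{iθ₄} gives r₂ω₂e^{iθ₂}+r₃ω₃e^{iθ₃}=r₄ω₄e^{iθ₄}.
Eliminating the other unknown: ω₃ = r₂ω₂ sin(θ₄−θ₂) / [r₃ sin(θ₃−θ₄)].
Numerator sine = +0.81714; denominator sine = +0.63877.
Result = 0.236·2.22·(+0.81714) / (0.4832·(+0.63877)) = +1.3871 rad/s; magnitude 1.3871 rad/s.

1.39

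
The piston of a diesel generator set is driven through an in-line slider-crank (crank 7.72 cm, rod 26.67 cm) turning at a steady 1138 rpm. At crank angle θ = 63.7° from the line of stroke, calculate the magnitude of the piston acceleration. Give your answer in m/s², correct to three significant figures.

291

ω = 2π·1138/60 = 119.2 rad/s
x(θ) = r cosθ + √(L² − r² sin²θ); with ω constant, a = ω²·d²x/dθ².
d²x/dθ² = −r cosθ − r²(cos2θ)/√u − r⁴ sin²2θ/(4u^{3/2}),  u = L² − r² sin²θ = 0.066339 m².
Substituting r = 0.0772 m, L = 0.2667 m, θ = 63.7°: d²x/dθ² = -0.020479 m.
a = ω²·d²x/dθ² = (119.2)²·(-0.020479) = -290.84 m/s²;  |a| = 290.84 m/s².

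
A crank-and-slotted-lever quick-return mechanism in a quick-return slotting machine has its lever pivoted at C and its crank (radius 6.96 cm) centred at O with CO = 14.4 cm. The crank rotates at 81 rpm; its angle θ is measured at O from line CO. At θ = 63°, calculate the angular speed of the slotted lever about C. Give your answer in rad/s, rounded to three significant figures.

ω = 8.482 rad/s (from 81 rpm).
Crank pin A relative to C: A = (d + r cosθ, r sinθ); lever angle φ = atan2(r sinθ, d + r cosθ).
Differentiating tanφ: φ̇ = rω(d cosθ + r)/(d² + r² + 2dr cosθ).
d² + r² + 2dr cosθ = |CA|² = 0.0346803 m²;  d cosθ + r = +0.13497 m.
|ω_lever| = |0.0696·8.482·+0.13497| / 0.0346803 = 2.2977 rad/s.

2.30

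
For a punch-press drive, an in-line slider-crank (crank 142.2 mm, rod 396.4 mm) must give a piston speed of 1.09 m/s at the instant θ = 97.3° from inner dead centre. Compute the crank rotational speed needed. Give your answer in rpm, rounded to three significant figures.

77.6

For an in-line slider-crank, |v_piston| = rω|sinθ|·[1 + r cosθ/√(L² − r² sin²θ)].
With r = 0.1422 m, L = 0.3964 m, θ = 97.3°: the bracketed kinematic factor |dx/dθ| = 0.13417 m.
ω = v/|dx/dθ| = 1.09/0.13417 = 8.1241 rad/s.
N = 60ω/(2π) = 77.58 rpm.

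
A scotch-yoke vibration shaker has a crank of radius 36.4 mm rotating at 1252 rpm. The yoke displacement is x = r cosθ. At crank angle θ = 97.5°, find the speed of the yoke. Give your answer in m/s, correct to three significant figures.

ω = 131.1 rad/s (from 1252 rpm).
x = r cosθ ⇒ ẋ = −rω sinθ.
|v| = rω|sinθ| = 0.0364·131.1·|sin 97.5°| = 4.7315 m/s.

4.73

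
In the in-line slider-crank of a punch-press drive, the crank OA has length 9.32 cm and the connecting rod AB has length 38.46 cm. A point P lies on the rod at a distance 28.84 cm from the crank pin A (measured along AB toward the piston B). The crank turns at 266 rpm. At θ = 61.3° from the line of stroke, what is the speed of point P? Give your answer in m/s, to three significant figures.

ω = 27.86 rad/s.  Crank-pin speed |V_A| = rω = 2.5961 m/s, perpendicular to OA.
Rod angle: sinφ = −(r/L) sinθ ⇒ φ = -12.272°; ω_rod = −rω cosθ/√(L²−r²sin²θ) = -3.3174 rad/s.
V_P = V_A + ω_rod × AP, with AP = 0.2884 m along the rod.
Components: V_Px = −rω sinθ − a·ω_rod·sinφ = -2.4805 m/s;  V_Py = rω cosθ + a·ω_rod·cosφ = +0.31184 m/s.
|V_P| = √(V_Px² + V_Py²) = 2.5001 m/s.

2.50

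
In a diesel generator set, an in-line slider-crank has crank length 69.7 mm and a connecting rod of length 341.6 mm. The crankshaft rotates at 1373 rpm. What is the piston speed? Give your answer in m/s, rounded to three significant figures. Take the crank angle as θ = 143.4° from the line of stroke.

ω = 2π·1373/60 = 143.8 rad/s
For an in-line slider-crank, x = r cosθ + √(L² − r² sin²θ), so v = −rω sinθ·[1 + r cosθ/√(L² − r² sin²θ)].
With r = 0.0697 m, L = 0.3416 m, θ = 143.4°: √(L² − r² sin²θ) = 0.33906 m.
v = −0.0697·143.8·0.59622·[1 + 0.0697·-0.80282/0.33906] = -4.989 m/s.
|v| = 4.989 m/s.

4.99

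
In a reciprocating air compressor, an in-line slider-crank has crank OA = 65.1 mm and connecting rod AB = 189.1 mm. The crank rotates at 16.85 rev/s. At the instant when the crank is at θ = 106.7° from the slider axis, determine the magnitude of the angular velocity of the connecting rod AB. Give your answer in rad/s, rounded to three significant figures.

ω = 105.9 rad/s (converted from 16.85 rev/s).
The rod makes angle φ with the slider axis where L sinφ = r sinθ; differentiating, L cosφ·φ̇ = r ω cosθ.
L cosφ = √(L² − r² sin²θ) = 0.17852 m.
|ω_rod| = r ω |cosθ| / √(L² − r² sin²θ) = 0.0651·105.9·0.28736/0.17852 = 11.094 rad/s.

11.1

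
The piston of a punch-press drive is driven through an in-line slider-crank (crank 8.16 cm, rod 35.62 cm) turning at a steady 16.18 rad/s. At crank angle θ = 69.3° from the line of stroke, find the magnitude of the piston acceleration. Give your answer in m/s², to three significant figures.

ω = 16.18 rad/s
x(θ) = r cosθ + √(L² − r² sin²θ); with ω constant, a = ω²·d²x/dθ².
d²x/dθ² = −r cosθ − r²(cos2θ)/√u − r⁴ sin²2θ/(4u^{3/2}),  u = L² − r² sin²θ = 0.121052 m².
Substituting r = 0.0816 m, L = 0.3562 m, θ = 69.3°: d²x/dθ² = -0.014603 m.
a = ω²·d²x/dθ² = (16.18)²·(-0.014603) = -3.823 m/s²;  |a| = 3.823 m/s².

3.82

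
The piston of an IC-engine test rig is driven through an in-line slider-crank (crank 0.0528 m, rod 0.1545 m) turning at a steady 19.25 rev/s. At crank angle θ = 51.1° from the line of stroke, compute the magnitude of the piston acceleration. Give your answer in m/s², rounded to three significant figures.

ω = 2π·19.2 = 121 rad/s
x(θ) = r cosθ + √(L² − r² sin²θ); with ω constant, a = ω²·d²x/dθ².
d²x/dθ² = −r cosθ − r²(cos2θ)/√u − r⁴ sin²2θ/(4u^{3/2}),  u = L² − r² sin²θ = 0.0221818 m².
Substituting r = 0.0528 m, L = 0.1545 m, θ = 51.1°: d²x/dθ² = -0.029763 m.
a = ω²·d²x/dθ² = (121)²·(-0.029763) = -435.4 m/s²;  |a| = 435.4 m/s².

435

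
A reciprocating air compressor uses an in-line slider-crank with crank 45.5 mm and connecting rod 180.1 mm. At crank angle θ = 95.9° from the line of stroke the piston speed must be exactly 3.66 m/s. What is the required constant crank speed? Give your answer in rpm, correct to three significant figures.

794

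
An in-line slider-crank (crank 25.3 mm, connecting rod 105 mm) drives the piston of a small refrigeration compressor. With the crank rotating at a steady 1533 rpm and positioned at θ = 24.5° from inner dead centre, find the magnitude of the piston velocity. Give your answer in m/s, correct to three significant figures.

2.06

ω = 2π·1533/60 = 160.5 rad/s
For an in-line slider-crank, x = r cosθ + √(L² − r² sin²θ), so v = −rω sinθ·[1 + r cosθ/√(L² − r² sin²θ)].
With r = 0.0253 m, L = 0.105 m, θ = 24.5°: √(L² − r² sin²θ) = 0.10447 m.
v = −0.0253·160.5·0.41469·[1 + 0.0253·0.90996/0.10447] = -2.0554 m/s.
|v| = 2.0554 m/s.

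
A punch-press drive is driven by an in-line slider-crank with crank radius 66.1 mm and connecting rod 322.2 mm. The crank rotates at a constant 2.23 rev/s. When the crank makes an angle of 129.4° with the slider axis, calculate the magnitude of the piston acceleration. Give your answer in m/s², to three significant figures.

8.73

ω = 2π·2.23 = 14.01 rad/s
x(θ) = r cosθ + √(L² − r² sin²θ); with ω constant, a = ω²·d²x/dθ².
d²x/dθ² = −r cosθ − r²(cos2θ)/√u − r⁴ sin²2θ/(4u^{3/2}),  u = L² − r² sin²θ = 0.101204 m².
Substituting r = 0.0661 m, L = 0.3222 m, θ = 129.4°: d²x/dθ² = +0.044481 m.
a = ω²·d²x/dθ² = (14.01)²·(+0.044481) = +8.7326 m/s²;  |a| = 8.7326 m/s².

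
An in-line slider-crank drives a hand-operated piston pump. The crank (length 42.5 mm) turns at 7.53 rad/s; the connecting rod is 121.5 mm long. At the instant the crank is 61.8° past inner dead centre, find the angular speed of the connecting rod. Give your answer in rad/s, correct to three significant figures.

ω = 7.53 rad/s
The rod makes angle φ with the slider axis where L sinφ = r sinθ; differentiating, L cosφ·φ̇ = r ω cosθ.
L cosφ = √(L² − r² sin²θ) = 0.11558 m.
|ω_rod| = r ω |cosθ| / √(L² − r² sin²θ) = 0.0425·7.53·0.47255/0.11558 = 1.3084 rad/s.

1.31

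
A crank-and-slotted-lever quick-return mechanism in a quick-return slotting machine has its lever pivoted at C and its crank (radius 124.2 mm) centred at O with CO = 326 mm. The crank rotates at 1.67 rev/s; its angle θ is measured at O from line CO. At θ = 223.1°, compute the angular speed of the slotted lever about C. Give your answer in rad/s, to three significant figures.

2.37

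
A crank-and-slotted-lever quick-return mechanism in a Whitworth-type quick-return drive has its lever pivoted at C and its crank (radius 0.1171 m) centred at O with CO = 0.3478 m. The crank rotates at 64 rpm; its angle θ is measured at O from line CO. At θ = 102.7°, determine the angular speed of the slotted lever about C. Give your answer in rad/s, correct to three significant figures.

ω = 6.702 rad/s (from 64 rpm).
Crank pin A relative to C: A = (d + r cosθ, r sinθ); lever angle φ = atan2(r sinθ, d + r cosθ).
Differentiating tanφ: φ̇ = rω(d cosθ + r)/(d² + r² + 2dr cosθ).
d² + r² + 2dr cosθ = |CA|² = 0.11677 m²;  d cosθ + r = +0.040637 m.
|ω_lever| = |0.1171·6.702·+0.040637| / 0.11677 = 0.27313 rad/s.

0.273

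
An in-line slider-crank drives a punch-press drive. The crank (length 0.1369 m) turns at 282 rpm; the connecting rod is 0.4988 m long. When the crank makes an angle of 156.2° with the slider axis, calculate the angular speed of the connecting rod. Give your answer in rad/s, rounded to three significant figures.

7.46

ω = 29.53 rad/s (converted from 282 rpm).
The rod makes angle φ with the slider axis where L sinφ = r sinθ; differentiating, L cosφ·φ̇ = r ω cosθ.
L cosφ = √(L² − r² sin²θ) = 0.49573 m.
|ω_rod| = r ω |cosθ| / √(L² − r² sin²θ) = 0.1369·29.53·0.91496/0.49573 = 7.4617 rad/s.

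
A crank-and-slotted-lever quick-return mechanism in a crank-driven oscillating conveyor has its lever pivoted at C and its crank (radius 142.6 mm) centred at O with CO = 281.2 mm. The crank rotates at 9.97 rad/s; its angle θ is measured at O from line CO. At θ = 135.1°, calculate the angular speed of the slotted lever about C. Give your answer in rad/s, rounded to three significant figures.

ω = 9.97 rad/s
Crank pin A relative to C: A = (d + r cosθ, r sinθ); lever angle φ = atan2(r sinθ, d + r cosθ).
Differentiating tanφ: φ̇ = rω(d cosθ + r)/(d² + r² + 2dr cosθ).
d² + r² + 2dr cosθ = |CA|² = 0.0426006 m²;  d cosθ + r = -0.056585 m.
|ω_lever| = |0.1426·9.97·-0.056585| / 0.0426006 = 1.8884 rad/s.

1.89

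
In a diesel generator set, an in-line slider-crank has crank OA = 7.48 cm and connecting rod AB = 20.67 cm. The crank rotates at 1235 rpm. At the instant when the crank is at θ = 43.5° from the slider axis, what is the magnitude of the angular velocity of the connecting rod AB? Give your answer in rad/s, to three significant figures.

35.1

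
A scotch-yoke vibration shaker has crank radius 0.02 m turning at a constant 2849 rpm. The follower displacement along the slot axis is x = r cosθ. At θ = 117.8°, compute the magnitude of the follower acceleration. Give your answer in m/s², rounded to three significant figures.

ω = 298.3 rad/s (from 2849 rpm).
x = r cosθ ⇒ ẍ = −rω² cosθ (ω constant).
|a| = rω²|cosθ| = 0.02·(298.3)²·|cos 117.8°| = 830.27 m/s².

830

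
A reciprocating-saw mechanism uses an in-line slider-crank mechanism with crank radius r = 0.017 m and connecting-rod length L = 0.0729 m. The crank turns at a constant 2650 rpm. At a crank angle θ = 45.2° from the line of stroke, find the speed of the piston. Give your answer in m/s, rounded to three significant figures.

ω = 2π·2650/60 = 277.5 rad/s
For an in-line slider-crank, x = r cosθ + √(L² − r² sin²θ), so v = −rω sinθ·[1 + r cosθ/√(L² − r² sin²θ)].
With r = 0.017 m, L = 0.0729 m, θ = 45.2°: √(L² − r² sin²θ) = 0.071895 m.
v = −0.017·277.5·0.70957·[1 + 0.017·0.70463/0.071895] = -3.9052 m/s.
|v| = 3.9052 m/s.

3.91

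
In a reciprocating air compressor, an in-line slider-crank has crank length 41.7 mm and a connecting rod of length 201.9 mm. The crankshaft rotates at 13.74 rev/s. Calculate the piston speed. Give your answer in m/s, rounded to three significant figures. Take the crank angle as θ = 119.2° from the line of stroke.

ω = 2π·13.7 = 86.33 rad/s
For an in-line slider-crank, x = r cosθ + √(L² − r² sin²θ), so v = −rω sinθ·[1 + r cosθ/√(L² − r² sin²θ)].
With r = 0.0417 m, L = 0.2019 m, θ = 119.2°: √(L² − r² sin²θ) = 0.19859 m.
v = −0.0417·86.33·0.87292·[1 + 0.0417·-0.48786/0.19859] = -2.8206 m/s.
|v| = 2.8206 m/s.

2.82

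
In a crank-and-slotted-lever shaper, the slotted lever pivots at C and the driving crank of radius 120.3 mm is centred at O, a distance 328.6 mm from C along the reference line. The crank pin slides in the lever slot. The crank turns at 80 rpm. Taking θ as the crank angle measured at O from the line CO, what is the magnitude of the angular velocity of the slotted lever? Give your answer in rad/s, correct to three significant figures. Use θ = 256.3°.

0.413

ω = 8.378 rad/s (from 80 rpm).
Crank pin A relative to C: A = (d + r cosθ, r sinθ); lever angle φ = atan2(r sinθ, d + r cosθ).
Differentiating tanφ: φ̇ = rω(d cosθ + r)/(d² + r² + 2dr cosθ).
d² + r² + 2dr cosθ = |CA|² = 0.103725 m²;  d cosθ + r = +0.042475 m.
|ω_lever| = |0.1203·8.378·+0.042475| / 0.103725 = 0.4127 rad/s.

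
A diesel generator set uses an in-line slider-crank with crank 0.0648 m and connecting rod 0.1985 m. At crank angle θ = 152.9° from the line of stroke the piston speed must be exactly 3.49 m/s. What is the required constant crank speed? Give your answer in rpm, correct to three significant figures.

1600

For an in-line slider-crank, |v_piston| = rω|sinθ|·[1 + r cosθ/√(L² − r² sin²θ)].
With r = 0.0648 m, L = 0.1985 m, θ = 152.9°: the bracketed kinematic factor |dx/dθ| = 0.020844 m.
ω = v/|dx/dθ| = 3.49/0.020844 = 167.43 rad/s.
N = 60ω/(2π) = 1598.9 rpm.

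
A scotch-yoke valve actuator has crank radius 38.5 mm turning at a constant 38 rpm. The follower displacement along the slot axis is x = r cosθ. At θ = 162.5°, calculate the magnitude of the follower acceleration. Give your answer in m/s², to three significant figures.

ω = 3.979 rad/s (from 38 rpm).
x = r cosθ ⇒ ẍ = −rω² cosθ (ω constant).
|a| = rω²|cosθ| = 0.0385·(3.979)²·|cos 162.5°| = 0.58144 m/s².

0.581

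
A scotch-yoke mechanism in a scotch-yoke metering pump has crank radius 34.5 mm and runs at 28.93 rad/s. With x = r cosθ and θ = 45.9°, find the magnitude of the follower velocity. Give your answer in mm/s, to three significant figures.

717

ω = 28.93 rad/s
x = r cosθ ⇒ ẋ = −rω sinθ.
|v| = rω|sinθ| = 0.0345·28.93·|sin 45.9°| = 0.71675 m/s = 716.75 mm/s.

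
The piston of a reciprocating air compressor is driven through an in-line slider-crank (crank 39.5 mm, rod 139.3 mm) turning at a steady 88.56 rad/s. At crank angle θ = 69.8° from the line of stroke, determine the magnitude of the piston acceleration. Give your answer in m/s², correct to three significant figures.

38.4

ω = 88.56 rad/s
x(θ) = r cosθ + √(L² − r² sin²θ); with ω constant, a = ω²·d²x/dθ².
d²x/dθ² = −r cosθ − r²(cos2θ)/√u − r⁴ sin²2θ/(4u^{3/2}),  u = L² − r² sin²θ = 0.0180303 m².
Substituting r = 0.0395 m, L = 0.1393 m, θ = 69.8°: d²x/dθ² = -0.0048961 m.
a = ω²·d²x/dθ² = (88.56)²·(-0.0048961) = -38.399 m/s²;  |a| = 38.399 m/s².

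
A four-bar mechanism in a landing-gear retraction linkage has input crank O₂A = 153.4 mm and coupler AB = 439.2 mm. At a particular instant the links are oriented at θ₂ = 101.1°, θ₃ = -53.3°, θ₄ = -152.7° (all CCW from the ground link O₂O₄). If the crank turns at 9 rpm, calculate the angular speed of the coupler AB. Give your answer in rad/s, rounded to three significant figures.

ω₂ = 0.9425 rad/s (from 9 rpm).
Differentiating the loop-closure r₂e^{iθ₂}+r₃e^{iθ₃}=r₁+r₄e^{iθ₄} gives r₂ω₂e^{iθ₂}+r₃ω₃e^{iθ₃}=r₄ω₄e^{iθ₄}.
Eliminating the other unknown: ω₃ = r₂ω₂ sin(θ₄−θ₂) / [r₃ sin(θ₃−θ₄)].
Numerator sine = +0.96029; denominator sine = +0.98657.
Result = 0.1534·0.9425·(+0.96029) / (0.4392·(+0.98657)) = +0.32041 rad/s; magnitude 0.32041 rad/s.

0.320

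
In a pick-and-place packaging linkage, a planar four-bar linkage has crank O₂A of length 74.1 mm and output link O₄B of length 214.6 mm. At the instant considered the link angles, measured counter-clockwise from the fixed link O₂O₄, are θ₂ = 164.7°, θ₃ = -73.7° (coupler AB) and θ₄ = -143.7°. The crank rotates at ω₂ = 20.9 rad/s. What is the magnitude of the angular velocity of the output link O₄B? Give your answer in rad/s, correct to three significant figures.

6.54

ω₂ = 20.9 rad/s
Differentiating the loop-closure r₂e^{iθ₂}+r₃e^{iθ₃}=r₁+r₄e^{iθ₄} gives r₂ω₂e^{iθ₂}+r₃ω₃e^{iθ₃}=r₄ω₄e^{iθ₄}.
Eliminating the other unknown: ω₄ = r₂ω₂ sin(θ₂−θ₃) / [r₄ sin(θ₄−θ₃)].
Numerator sine = -0.85173; denominator sine = -0.93969.
Result = 0.0741·20.9·(-0.85173) / (0.2146·(-0.93969)) = +6.5411 rad/s; magnitude 6.5411 rad/s.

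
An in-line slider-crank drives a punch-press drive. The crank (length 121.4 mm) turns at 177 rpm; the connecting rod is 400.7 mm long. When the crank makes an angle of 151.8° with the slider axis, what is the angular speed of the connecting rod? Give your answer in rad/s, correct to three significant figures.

5.00

ω = 18.54 rad/s (converted from 177 rpm).
The rod makes angle φ with the slider axis where L sinφ = r sinθ; differentiating, L cosφ·φ̇ = r ω cosθ.
L cosφ = √(L² − r² sin²θ) = 0.39657 m.
|ω_rod| = r ω |cosθ| / √(L² − r² sin²θ) = 0.1214·18.54·0.88130/0.39657 = 5.0006 rad/s.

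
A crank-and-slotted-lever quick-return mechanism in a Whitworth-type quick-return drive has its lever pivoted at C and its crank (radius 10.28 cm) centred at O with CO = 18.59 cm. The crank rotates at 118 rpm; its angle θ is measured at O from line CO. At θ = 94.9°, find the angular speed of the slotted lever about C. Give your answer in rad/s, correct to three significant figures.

ω = 12.36 rad/s (from 118 rpm).
Crank pin A relative to C: A = (d + r cosθ, r sinθ); lever angle φ = atan2(r sinθ, d + r cosθ).
Differentiating tanφ: φ̇ = rω(d cosθ + r)/(d² + r² + 2dr cosθ).
d² + r² + 2dr cosθ = |CA|² = 0.0418619 m²;  d cosθ + r = +0.086921 m.
|ω_lever| = |0.1028·12.36·+0.086921| / 0.0418619 = 2.6376 rad/s.

2.64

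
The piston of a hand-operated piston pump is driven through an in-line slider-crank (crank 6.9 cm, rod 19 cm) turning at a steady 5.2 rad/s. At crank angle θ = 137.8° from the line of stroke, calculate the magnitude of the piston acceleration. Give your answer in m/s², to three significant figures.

1.29

ω = 5.2 rad/s
x(θ) = r cosθ + √(L² − r² sin²θ); with ω constant, a = ω²·d²x/dθ².
d²x/dθ² = −r cosθ − r²(cos2θ)/√u − r⁴ sin²2θ/(4u^{3/2}),  u = L² − r² sin²θ = 0.0339518 m².
Substituting r = 0.069 m, L = 0.19 m, θ = 137.8°: d²x/dθ² = +0.047697 m.
a = ω²·d²x/dθ² = (5.2)²·(+0.047697) = +1.2897 m/s²;  |a| = 1.2897 m/s².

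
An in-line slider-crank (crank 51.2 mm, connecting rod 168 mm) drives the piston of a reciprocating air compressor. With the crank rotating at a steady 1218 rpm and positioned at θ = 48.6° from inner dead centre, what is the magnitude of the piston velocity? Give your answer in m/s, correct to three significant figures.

ω = 2π·1218/60 = 127.5 rad/s
For an in-line slider-crank, x = r cosθ + √(L² − r² sin²θ), so v = −rω sinθ·[1 + r cosθ/√(L² − r² sin²θ)].
With r = 0.0512 m, L = 0.168 m, θ = 48.6°: √(L² − r² sin²θ) = 0.16355 m.
v = −0.0512·127.5·0.75011·[1 + 0.0512·0.66131/0.16355] = -5.9127 m/s.
|v| = 5.9127 m/s.

5.91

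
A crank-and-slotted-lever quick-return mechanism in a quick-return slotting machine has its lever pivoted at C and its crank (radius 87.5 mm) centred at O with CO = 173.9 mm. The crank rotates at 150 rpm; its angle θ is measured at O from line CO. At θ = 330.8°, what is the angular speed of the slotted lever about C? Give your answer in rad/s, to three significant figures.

5.10

ω = 15.71 rad/s (from 150 rpm).
Crank pin A relative to C: A = (d + r cosθ, r sinθ); lever angle φ = atan2(r sinθ, d + r cosθ).
Differentiating tanφ: φ̇ = rω(d cosθ + r)/(d² + r² + 2dr cosθ).
d² + r² + 2dr cosθ = |CA|² = 0.0644627 m²;  d cosθ + r = +0.2393 m.
|ω_lever| = |0.0875·15.71·+0.2393| / 0.0644627 = 5.1023 rad/s.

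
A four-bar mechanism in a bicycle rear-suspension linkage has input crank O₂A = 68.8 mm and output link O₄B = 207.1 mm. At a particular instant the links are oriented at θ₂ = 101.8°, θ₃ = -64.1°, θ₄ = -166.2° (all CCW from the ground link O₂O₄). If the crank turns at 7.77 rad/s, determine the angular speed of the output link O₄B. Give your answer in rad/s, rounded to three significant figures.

0.643

ω₂ = 7.77 rad/s
Differentiating the loop-closure r₂e^{iθ₂}+r₃e^{iθ₃}=r₁+r₄e^{iθ₄} gives r₂ω₂e^{iθ₂}+r₃ω₃e^{iθ₃}=r₄ω₄e^{iθ₄}.
Eliminating the other unknown: ω₄ = r₂ω₂ sin(θ₂−θ₃) / [r₄ sin(θ₄−θ₃)].
Numerator sine = +0.24362; denominator sine = -0.97778.
Result = 0.0688·7.77·(+0.24362) / (0.2071·(-0.97778)) = -0.64312 rad/s; magnitude 0.64312 rad/s.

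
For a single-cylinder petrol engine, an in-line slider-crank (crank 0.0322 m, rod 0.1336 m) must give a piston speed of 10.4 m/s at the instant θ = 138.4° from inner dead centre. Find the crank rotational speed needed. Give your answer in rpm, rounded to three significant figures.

5680

For an in-line slider-crank, |v_piston| = rω|sinθ|·[1 + r cosθ/√(L² − r² sin²θ)].
With r = 0.0322 m, L = 0.1336 m, θ = 138.4°: the bracketed kinematic factor |dx/dθ| = 0.017475 m.
ω = v/|dx/dθ| = 10.4/0.017475 = 595.13 rad/s.
N = 60ω/(2π) = 5683.1 rpm.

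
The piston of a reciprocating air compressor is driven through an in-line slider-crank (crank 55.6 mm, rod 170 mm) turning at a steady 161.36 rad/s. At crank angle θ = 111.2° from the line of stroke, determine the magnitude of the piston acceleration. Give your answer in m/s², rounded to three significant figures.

ω = 161.4 rad/s
x(θ) = r cosθ + √(L² − r² sin²θ); with ω constant, a = ω²·d²x/dθ².
d²x/dθ² = −r cosθ − r²(cos2θ)/√u − r⁴ sin²2θ/(4u^{3/2}),  u = L² − r² sin²θ = 0.0262129 m².
Substituting r = 0.0556 m, L = 0.17 m, θ = 111.2°: d²x/dθ² = +0.03395 m.
a = ω²·d²x/dθ² = (161.4)²·(+0.03395) = +883.96 m/s²;  |a| = 883.96 m/s².

884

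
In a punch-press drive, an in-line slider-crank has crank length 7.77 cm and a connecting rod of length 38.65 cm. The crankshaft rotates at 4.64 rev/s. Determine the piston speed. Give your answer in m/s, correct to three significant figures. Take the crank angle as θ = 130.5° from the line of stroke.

1.49

ω = 2π·4.64 = 29.15 rad/s
For an in-line slider-crank, x = r cosθ + √(L² − r² sin²θ), so v = −rω sinθ·[1 + r cosθ/√(L² − r² sin²θ)].
With r = 0.0777 m, L = 0.3865 m, θ = 130.5°: √(L² − r² sin²θ) = 0.38196 m.
v = −0.0777·29.15·0.76041·[1 + 0.0777·-0.64945/0.38196] = -1.495 m/s.
|v| = 1.495 m/s.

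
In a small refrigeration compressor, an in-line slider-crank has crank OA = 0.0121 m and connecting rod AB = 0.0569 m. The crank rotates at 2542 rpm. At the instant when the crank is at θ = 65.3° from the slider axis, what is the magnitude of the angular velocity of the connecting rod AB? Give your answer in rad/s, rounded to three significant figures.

ω = 266.2 rad/s (converted from 2542 rpm).
The rod makes angle φ with the slider axis where L sinφ = r sinθ; differentiating, L cosφ·φ̇ = r ω cosθ.
L cosφ = √(L² − r² sin²θ) = 0.055828 m.
|ω_rod| = r ω |cosθ| / √(L² − r² sin²θ) = 0.0121·266.2·0.41787/0.055828 = 24.109 rad/s.

24.1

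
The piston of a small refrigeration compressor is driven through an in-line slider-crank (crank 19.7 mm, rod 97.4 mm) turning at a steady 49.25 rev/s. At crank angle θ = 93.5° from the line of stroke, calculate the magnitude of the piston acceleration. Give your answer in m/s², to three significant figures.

502

ω = 2π·49.2 = 309.4 rad/s
x(θ) = r cosθ + √(L² − r² sin²θ); with ω constant, a = ω²·d²x/dθ².
d²x/dθ² = −r cosθ − r²(cos2θ)/√u − r⁴ sin²2θ/(4u^{3/2}),  u = L² − r² sin²θ = 0.00910012 m².
Substituting r = 0.0197 m, L = 0.0974 m, θ = 93.5°: d²x/dθ² = +0.00524 m.
a = ω²·d²x/dθ² = (309.4)²·(+0.00524) = +501.76 m/s²;  |a| = 501.76 m/s².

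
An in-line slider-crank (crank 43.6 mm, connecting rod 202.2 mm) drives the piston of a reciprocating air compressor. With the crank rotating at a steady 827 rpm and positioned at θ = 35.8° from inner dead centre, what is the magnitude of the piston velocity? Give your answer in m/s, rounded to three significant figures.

ω = 2π·827/60 = 86.6 rad/s
For an in-line slider-crank, x = r cosθ + √(L² − r² sin²θ), so v = −rω sinθ·[1 + r cosθ/√(L² − r² sin²θ)].
With r = 0.0436 m, L = 0.2022 m, θ = 35.8°: √(L² − r² sin²θ) = 0.20059 m.
v = −0.0436·86.6·0.58496·[1 + 0.0436·0.81106/0.20059] = -2.5981 m/s.
|v| = 2.5981 m/s.

2.60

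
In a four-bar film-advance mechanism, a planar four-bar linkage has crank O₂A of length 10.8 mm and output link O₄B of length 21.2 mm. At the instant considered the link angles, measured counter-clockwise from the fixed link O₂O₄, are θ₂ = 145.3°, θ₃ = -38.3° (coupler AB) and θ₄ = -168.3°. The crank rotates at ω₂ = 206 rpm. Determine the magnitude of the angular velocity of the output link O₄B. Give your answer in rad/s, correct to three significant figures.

ω₂ = 21.57 rad/s (from 206 rpm).
Differentiating the loop-closure r₂e^{iθ₂}+r₃e^{iθ₃}=r₁+r₄e^{iθ₄} gives r₂ω₂e^{iθ₂}+r₃ω₃e^{iθ₃}=r₄ω₄e^{iθ₄}.
Eliminating the other unknown: ω₄ = r₂ω₂ sin(θ₂−θ₃) / [r₄ sin(θ₄−θ₃)].
Numerator sine = -0.06279; denominator sine = -0.76604.
Result = 0.0108·21.57·(-0.06279) / (0.0212·(-0.76604)) = +0.90079 rad/s; magnitude 0.90079 rad/s.

0.901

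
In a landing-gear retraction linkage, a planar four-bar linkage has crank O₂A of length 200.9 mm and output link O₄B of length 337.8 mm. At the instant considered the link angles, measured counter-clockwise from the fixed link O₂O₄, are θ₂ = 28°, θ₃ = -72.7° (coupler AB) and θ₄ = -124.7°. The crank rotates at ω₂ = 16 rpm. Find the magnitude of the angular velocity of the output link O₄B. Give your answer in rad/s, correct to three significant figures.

ω₂ = 1.676 rad/s (from 16 rpm).
Differentiating the loop-closure r₂e^{iθ₂}+r₃e^{iθ₃}=r₁+r₄e^{iθ₄} gives r₂ω₂e^{iθ₂}+r₃ω₃e^{iθ₃}=r₄ω₄e^{iθ₄}.
Eliminating the other unknown: ω₄ = r₂ω₂ sin(θ₂−θ₃) / [r₄ sin(θ₄−θ₃)].
Numerator sine = +0.98261; denominator sine = -0.78801.
Result = 0.2009·1.676·(+0.98261) / (0.3378·(-0.78801)) = -1.2426 rad/s; magnitude 1.2426 rad/s.

1.24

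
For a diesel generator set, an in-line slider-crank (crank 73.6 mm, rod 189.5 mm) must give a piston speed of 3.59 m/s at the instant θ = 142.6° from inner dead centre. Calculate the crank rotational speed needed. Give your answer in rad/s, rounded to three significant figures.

118

For an in-line slider-crank, |v_piston| = rω|sinθ|·[1 + r cosθ/√(L² − r² sin²θ)].
With r = 0.0736 m, L = 0.1895 m, θ = 142.6°: the bracketed kinematic factor |dx/dθ| = 0.03051 m.
ω = v/|dx/dθ| = 3.59/0.03051 = 117.67 rad/s.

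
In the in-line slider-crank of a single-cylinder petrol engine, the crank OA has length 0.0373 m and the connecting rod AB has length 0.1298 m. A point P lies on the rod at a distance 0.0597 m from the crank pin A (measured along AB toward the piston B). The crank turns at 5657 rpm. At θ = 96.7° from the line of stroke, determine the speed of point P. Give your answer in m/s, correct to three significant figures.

ω = 592.4 rad/s.  Crank-pin speed |V_A| = rω = 22.097 m/s, perpendicular to OA.
Rod angle: sinφ = −(r/L) sinθ ⇒ φ = -16.583°; ω_rod = −rω cosθ/√(L²−r²sin²θ) = +20.723 rad/s.
V_P = V_A + ω_rod × AP, with AP = 0.0597 m along the rod.
Components: V_Px = −rω sinθ − a·ω_rod·sinφ = -21.593 m/s;  V_Py = rω cosθ + a·ω_rod·cosφ = -1.3923 m/s.
|V_P| = √(V_Px² + V_Py²) = 21.637 m/s.

21.6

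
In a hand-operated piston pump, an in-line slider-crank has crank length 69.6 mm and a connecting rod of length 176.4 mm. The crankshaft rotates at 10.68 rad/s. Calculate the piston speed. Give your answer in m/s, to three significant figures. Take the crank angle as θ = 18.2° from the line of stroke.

0.320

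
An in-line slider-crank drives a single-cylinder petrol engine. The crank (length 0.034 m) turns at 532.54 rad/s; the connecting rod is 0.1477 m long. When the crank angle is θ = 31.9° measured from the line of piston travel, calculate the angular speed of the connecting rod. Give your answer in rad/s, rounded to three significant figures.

ω = 532.5 rad/s
The rod makes angle φ with the slider axis where L sinφ = r sinθ; differentiating, L cosφ·φ̇ = r ω cosθ.
L cosφ = √(L² − r² sin²θ) = 0.1466 m.
|ω_rod| = r ω |cosθ| / √(L² − r² sin²θ) = 0.034·532.5·0.84897/0.1466 = 104.85 rad/s.

105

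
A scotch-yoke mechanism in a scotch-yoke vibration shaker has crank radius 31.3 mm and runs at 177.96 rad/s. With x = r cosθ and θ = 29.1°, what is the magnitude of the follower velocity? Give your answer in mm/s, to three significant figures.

ω = 178 rad/s
x = r cosθ ⇒ ẋ = −rω sinθ.
|v| = rω|sinθ| = 0.0313·178·|sin 29.1°| = 2.709 m/s = 2709 mm/s.

2710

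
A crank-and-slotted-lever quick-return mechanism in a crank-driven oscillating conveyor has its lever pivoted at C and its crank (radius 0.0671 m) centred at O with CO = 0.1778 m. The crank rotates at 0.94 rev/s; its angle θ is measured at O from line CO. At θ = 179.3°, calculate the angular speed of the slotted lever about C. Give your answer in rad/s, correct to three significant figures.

3.58

ω = 5.906 rad/s (from 0.94 rev/s).
Crank pin A relative to C: A = (d + r cosθ, r sinθ); lever angle φ = atan2(r sinθ, d + r cosθ).
Differentiating tanφ: φ̇ = rω(d cosθ + r)/(d² + r² + 2dr cosθ).
d² + r² + 2dr cosθ = |CA|² = 0.0122563 m²;  d cosθ + r = -0.11069 m.
|ω_lever| = |0.0671·5.906·-0.11069| / 0.0122563 = 3.579 rad/s.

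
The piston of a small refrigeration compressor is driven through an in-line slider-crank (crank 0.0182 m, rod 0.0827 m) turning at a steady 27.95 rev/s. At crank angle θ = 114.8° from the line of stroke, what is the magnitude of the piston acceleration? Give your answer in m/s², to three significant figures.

316

ω = 2π·27.9 = 175.6 rad/s
x(θ) = r cosθ + √(L² − r² sin²θ); with ω constant, a = ω²·d²x/dθ².
d²x/dθ² = −r cosθ − r²(cos2θ)/√u − r⁴ sin²2θ/(4u^{3/2}),  u = L² − r² sin²θ = 0.00656633 m².
Substituting r = 0.0182 m, L = 0.0827 m, θ = 114.8°: d²x/dθ² = +0.010253 m.
a = ω²·d²x/dθ² = (175.6)²·(+0.010253) = +316.22 m/s²;  |a| = 316.22 m/s².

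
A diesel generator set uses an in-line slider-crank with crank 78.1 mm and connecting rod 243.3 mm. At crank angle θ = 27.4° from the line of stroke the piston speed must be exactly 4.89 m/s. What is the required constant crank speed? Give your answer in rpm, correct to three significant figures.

1010

For an in-line slider-crank, |v_piston| = rω|sinθ|·[1 + r cosθ/√(L² − r² sin²θ)].
With r = 0.0781 m, L = 0.2433 m, θ = 27.4°: the bracketed kinematic factor |dx/dθ| = 0.046298 m.
ω = v/|dx/dθ| = 4.89/0.046298 = 105.62 rad/s.
N = 60ω/(2π) = 1008.6 rpm.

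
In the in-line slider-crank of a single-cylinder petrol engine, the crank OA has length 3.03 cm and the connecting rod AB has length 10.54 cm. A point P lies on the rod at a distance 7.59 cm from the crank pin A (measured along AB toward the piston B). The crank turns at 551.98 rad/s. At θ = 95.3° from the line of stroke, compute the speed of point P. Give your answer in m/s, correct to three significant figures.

ω = 552 rad/s.  Crank-pin speed |V_A| = rω = 16.725 m/s, perpendicular to OA.
Rod angle: sinφ = −(r/L) sinθ ⇒ φ = -16.633°; ω_rod = −rω cosθ/√(L²−r²sin²θ) = +15.298 rad/s.
V_P = V_A + ω_rod × AP, with AP = 0.0759 m along the rod.
Components: V_Px = −rω sinθ − a·ω_rod·sinφ = -16.321 m/s;  V_Py = rω cosθ + a·ω_rod·cosφ = -0.4324 m/s.
|V_P| = √(V_Px² + V_Py²) = 16.327 m/s.

16.3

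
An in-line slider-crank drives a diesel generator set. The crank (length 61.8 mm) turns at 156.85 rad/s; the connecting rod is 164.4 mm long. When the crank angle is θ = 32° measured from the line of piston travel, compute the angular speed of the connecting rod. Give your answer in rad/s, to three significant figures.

ω = 156.8 rad/s
The rod makes angle φ with the slider axis where L sinφ = r sinθ; differentiating, L cosφ·φ̇ = r ω cosθ.
L cosφ = √(L² − r² sin²θ) = 0.16111 m.
|ω_rod| = r ω |cosθ| / √(L² − r² sin²θ) = 0.0618·156.8·0.84805/0.16111 = 51.025 rad/s.

51.0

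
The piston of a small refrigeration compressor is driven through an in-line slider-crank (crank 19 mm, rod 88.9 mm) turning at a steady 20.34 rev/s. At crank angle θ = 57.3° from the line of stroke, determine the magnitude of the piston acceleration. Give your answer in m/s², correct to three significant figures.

ω = 2π·20.3 = 127.8 rad/s
x(θ) = r cosθ + √(L² − r² sin²θ); with ω constant, a = ω²·d²x/dθ².
d²x/dθ² = −r cosθ − r²(cos2θ)/√u − r⁴ sin²2θ/(4u^{3/2}),  u = L² − r² sin²θ = 0.00764757 m².
Substituting r = 0.019 m, L = 0.0889 m, θ = 57.3°: d²x/dθ² = -0.0085864 m.
a = ω²·d²x/dθ² = (127.8)²·(-0.0085864) = -140.24 m/s²;  |a| = 140.24 m/s².

140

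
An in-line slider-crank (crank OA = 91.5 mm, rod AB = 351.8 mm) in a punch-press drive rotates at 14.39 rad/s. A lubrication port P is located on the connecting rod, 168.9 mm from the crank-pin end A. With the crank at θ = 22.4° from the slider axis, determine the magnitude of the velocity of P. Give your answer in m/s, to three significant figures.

0.845

ω = 14.39 rad/s.  Crank-pin speed |V_A| = rω = 1.3167 m/s, perpendicular to OA.
Rod angle: sinφ = −(r/L) sinθ ⇒ φ = -5.688°; ω_rod = −rω cosθ/√(L²−r²sin²θ) = -3.4774 rad/s.
V_P = V_A + ω_rod × AP, with AP = 0.1689 m along the rod.
Components: V_Px = −rω sinθ − a·ω_rod·sinφ = -0.55996 m/s;  V_Py = rω cosθ + a·ω_rod·cosφ = +0.63289 m/s.
|V_P| = √(V_Px² + V_Py²) = 0.84505 m/s.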